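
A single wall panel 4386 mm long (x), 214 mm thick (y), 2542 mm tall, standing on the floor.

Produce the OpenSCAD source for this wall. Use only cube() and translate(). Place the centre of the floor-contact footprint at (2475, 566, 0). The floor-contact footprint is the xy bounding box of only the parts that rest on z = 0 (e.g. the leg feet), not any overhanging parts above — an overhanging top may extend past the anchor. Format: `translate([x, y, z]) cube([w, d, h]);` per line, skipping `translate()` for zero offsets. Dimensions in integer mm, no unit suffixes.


translate([282, 459, 0]) cube([4386, 214, 2542]);


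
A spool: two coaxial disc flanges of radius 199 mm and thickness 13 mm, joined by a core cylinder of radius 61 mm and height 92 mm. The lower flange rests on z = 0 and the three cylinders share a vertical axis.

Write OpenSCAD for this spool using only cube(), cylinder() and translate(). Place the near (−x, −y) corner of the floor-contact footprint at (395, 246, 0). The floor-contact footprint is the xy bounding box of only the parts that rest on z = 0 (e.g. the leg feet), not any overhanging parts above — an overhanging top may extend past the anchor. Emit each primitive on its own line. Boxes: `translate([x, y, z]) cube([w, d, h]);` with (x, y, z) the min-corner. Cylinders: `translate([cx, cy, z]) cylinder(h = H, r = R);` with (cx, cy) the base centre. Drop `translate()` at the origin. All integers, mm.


translate([594, 445, 0]) cylinder(h = 13, r = 199);
translate([594, 445, 13]) cylinder(h = 92, r = 61);
translate([594, 445, 105]) cylinder(h = 13, r = 199);


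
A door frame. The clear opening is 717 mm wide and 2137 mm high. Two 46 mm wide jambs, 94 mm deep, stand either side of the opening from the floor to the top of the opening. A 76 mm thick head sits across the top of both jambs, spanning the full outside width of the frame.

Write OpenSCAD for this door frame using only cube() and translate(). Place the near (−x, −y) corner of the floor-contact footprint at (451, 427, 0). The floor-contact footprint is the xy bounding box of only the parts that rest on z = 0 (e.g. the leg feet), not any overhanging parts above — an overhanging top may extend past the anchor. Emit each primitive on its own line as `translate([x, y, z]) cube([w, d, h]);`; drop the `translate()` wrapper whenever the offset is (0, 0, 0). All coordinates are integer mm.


translate([451, 427, 0]) cube([46, 94, 2137]);
translate([1214, 427, 0]) cube([46, 94, 2137]);
translate([451, 427, 2137]) cube([809, 94, 76]);


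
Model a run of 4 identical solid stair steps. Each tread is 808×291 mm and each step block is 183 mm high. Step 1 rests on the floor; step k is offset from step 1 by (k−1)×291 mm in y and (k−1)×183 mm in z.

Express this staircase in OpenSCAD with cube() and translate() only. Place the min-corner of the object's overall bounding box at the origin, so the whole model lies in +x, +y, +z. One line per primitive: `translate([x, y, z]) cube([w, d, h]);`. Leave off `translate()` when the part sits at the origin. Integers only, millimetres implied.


cube([808, 291, 183]);
translate([0, 291, 183]) cube([808, 291, 183]);
translate([0, 582, 366]) cube([808, 291, 183]);
translate([0, 873, 549]) cube([808, 291, 183]);


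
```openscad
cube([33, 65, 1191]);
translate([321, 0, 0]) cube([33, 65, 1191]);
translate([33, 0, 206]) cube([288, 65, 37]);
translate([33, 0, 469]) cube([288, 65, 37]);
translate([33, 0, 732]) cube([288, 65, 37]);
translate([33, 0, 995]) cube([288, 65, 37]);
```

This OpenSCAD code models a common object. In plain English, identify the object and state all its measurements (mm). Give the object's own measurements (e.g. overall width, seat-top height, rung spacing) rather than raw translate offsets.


A straight ladder. Two 33×65 mm vertical rails, 1191 mm tall, stand 354 mm apart (outside-to-outside) with their front faces coplanar on the −y side. 4 rungs, each 65 mm deep and 37 mm tall, span between the inner faces of the rails, front faces flush with the rails. The lowest rung's underside is at z = 206 mm and rungs are spaced 263 mm apart (underside to underside).


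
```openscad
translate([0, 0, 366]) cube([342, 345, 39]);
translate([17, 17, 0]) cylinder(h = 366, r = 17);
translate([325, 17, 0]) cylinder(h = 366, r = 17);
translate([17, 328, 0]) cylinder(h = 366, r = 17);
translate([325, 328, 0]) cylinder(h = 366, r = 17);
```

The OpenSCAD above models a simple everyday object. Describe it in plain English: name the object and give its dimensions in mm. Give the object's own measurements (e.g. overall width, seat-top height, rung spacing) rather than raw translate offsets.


A four-legged stool. The seat is a 342×345×39 mm slab whose top surface is at z = 405 mm; four round legs, each 34 mm in diameter, run from the floor (z = 0) to the underside of the seat, each leg's axis is inset half a diameter from the nearest pair of seat edges (so the leg's bounding box is flush with the corner).


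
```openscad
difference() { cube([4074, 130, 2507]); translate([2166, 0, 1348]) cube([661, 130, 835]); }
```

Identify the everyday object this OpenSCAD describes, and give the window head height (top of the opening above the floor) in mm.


A wall with a window opening. The window head height is 2183 mm.

A wall with a rectangular opening subtracted — a window. Sill at z = 1348, opening 835 mm tall, so the head is at 1348 + 835 = 2183 mm.


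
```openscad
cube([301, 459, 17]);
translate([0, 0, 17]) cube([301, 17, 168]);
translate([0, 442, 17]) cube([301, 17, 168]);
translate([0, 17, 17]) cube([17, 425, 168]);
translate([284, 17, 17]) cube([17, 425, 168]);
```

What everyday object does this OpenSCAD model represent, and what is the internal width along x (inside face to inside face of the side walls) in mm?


An open box. The internal width is 267 mm.

A 301×459 base slab with four walls standing on it — an open box. The base is 301 mm wide and the walls are 17 mm thick, so the internal width is 301 − 2 × 17 = 267 mm.


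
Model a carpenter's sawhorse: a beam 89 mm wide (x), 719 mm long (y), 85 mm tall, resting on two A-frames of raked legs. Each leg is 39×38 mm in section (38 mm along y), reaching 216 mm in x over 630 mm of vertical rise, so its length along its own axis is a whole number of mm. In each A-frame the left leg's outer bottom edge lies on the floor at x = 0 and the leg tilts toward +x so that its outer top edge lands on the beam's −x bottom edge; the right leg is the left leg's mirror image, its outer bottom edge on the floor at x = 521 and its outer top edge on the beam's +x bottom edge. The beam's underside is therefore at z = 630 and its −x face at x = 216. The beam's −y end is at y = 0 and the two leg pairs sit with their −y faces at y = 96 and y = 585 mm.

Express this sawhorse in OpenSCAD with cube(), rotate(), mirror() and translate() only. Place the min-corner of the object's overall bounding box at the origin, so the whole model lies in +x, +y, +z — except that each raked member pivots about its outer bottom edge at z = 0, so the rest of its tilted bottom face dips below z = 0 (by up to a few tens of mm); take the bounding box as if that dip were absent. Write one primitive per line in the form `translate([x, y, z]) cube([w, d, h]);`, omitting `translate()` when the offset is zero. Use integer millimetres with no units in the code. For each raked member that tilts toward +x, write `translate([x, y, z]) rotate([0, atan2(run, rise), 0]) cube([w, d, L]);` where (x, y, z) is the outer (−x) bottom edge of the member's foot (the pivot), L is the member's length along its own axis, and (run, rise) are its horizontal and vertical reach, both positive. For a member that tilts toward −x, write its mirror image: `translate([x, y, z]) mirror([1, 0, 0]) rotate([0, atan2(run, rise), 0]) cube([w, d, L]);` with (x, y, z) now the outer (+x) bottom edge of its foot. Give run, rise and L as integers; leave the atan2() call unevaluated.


translate([216, 0, 630]) cube([89, 719, 85]);
translate([0, 96, 0]) rotate([0, atan2(216, 630), 0]) cube([39, 38, 666]);
translate([521, 96, 0]) mirror([1, 0, 0]) rotate([0, atan2(216, 630), 0]) cube([39, 38, 666]);
translate([0, 585, 0]) rotate([0, atan2(216, 630), 0]) cube([39, 38, 666]);
translate([521, 585, 0]) mirror([1, 0, 0]) rotate([0, atan2(216, 630), 0]) cube([39, 38, 666]);


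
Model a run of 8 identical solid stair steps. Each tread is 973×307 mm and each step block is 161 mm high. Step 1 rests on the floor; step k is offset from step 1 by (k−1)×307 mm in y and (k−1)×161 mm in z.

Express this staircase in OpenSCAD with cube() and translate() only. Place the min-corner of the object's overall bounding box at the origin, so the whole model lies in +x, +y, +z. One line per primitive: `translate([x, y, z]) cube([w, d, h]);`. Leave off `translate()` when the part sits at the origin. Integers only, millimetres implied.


cube([973, 307, 161]);
translate([0, 307, 161]) cube([973, 307, 161]);
translate([0, 614, 322]) cube([973, 307, 161]);
translate([0, 921, 483]) cube([973, 307, 161]);
translate([0, 1228, 644]) cube([973, 307, 161]);
translate([0, 1535, 805]) cube([973, 307, 161]);
translate([0, 1842, 966]) cube([973, 307, 161]);
translate([0, 2149, 1127]) cube([973, 307, 161]);


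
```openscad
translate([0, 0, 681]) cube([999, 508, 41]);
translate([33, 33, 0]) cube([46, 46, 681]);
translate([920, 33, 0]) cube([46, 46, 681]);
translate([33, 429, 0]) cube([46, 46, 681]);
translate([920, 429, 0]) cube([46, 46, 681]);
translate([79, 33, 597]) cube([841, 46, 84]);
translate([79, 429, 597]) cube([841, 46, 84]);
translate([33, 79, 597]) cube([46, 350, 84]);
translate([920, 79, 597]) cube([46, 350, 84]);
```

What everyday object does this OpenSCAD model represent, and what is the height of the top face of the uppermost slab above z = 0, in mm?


A table. The table height is 722 mm.

A 999×508×41 slab sits at z = 681 on four 46 mm square posts — a table. The top surface is at 681 + 41 = 722 mm.


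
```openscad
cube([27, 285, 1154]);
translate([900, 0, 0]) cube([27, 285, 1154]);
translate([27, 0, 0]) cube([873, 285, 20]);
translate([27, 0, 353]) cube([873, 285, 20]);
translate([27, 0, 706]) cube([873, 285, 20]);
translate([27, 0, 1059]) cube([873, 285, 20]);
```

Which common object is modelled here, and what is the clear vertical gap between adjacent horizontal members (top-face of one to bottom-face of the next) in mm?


A bookshelf. The clear shelf gap is 333 mm.

Two tall side panels with 4 horizontal boards between them — a bookshelf. The first two shelf undersides are at z = 0 and z = 353; with shelf thickness 20, the clear gap is 353 − 0 − 20 = 333 mm.


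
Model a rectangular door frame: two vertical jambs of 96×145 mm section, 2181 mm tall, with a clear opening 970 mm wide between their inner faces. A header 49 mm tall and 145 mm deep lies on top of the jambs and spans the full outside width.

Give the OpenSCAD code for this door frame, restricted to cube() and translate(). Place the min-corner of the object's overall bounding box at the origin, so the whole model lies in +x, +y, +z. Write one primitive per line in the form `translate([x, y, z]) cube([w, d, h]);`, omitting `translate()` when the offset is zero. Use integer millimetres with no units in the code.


cube([96, 145, 2181]);
translate([1066, 0, 0]) cube([96, 145, 2181]);
translate([0, 0, 2181]) cube([1162, 145, 49]);


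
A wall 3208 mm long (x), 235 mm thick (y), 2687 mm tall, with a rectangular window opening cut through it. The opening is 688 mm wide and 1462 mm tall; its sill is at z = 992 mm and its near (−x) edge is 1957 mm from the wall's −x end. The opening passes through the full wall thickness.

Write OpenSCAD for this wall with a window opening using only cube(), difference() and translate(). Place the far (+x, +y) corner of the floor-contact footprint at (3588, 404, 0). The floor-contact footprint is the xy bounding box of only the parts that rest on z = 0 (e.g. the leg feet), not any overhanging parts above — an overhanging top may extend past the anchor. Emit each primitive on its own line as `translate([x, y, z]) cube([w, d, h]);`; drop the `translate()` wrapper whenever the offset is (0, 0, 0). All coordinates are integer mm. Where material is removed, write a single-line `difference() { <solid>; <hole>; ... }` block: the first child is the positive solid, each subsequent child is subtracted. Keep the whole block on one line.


difference() { translate([380, 169, 0]) cube([3208, 235, 2687]); translate([2337, 169, 992]) cube([688, 235, 1462]); }


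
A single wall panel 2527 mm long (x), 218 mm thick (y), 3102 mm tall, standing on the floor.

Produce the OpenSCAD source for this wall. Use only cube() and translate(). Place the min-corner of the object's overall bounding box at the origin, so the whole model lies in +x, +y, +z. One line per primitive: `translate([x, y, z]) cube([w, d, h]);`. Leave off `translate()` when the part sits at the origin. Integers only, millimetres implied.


cube([2527, 218, 3102]);


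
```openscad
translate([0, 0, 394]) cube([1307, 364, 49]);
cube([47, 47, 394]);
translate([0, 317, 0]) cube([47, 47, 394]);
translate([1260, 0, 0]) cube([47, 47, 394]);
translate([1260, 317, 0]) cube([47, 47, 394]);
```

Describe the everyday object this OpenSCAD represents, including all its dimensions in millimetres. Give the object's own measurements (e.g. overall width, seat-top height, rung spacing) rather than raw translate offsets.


A bench: a 1307×364 mm seat slab, 49 mm thick, top at z = 443 mm, on four 47×47 mm square legs flush with the seat corners and standing on z = 0.


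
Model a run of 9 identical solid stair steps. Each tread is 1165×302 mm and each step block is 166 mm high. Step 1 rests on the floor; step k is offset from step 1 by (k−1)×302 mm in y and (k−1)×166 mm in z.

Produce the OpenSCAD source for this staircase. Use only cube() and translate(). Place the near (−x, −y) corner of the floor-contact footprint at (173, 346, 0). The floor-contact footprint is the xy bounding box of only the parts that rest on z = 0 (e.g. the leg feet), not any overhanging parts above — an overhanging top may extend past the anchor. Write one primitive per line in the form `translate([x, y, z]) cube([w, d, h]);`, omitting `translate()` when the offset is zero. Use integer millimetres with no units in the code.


translate([173, 346, 0]) cube([1165, 302, 166]);
translate([173, 648, 166]) cube([1165, 302, 166]);
translate([173, 950, 332]) cube([1165, 302, 166]);
translate([173, 1252, 498]) cube([1165, 302, 166]);
translate([173, 1554, 664]) cube([1165, 302, 166]);
translate([173, 1856, 830]) cube([1165, 302, 166]);
translate([173, 2158, 996]) cube([1165, 302, 166]);
translate([173, 2460, 1162]) cube([1165, 302, 166]);
translate([173, 2762, 1328]) cube([1165, 302, 166]);


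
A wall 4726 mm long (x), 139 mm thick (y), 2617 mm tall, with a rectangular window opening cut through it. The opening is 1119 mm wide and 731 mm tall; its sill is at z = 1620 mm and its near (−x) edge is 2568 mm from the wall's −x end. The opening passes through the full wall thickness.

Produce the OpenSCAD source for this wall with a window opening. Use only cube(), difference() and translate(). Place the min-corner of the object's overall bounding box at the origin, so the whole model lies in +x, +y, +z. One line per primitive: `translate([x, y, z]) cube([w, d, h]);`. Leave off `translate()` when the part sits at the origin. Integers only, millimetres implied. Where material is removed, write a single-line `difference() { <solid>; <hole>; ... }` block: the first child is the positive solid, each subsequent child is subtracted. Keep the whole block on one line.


difference() { cube([4726, 139, 2617]); translate([2568, 0, 1620]) cube([1119, 139, 731]); }


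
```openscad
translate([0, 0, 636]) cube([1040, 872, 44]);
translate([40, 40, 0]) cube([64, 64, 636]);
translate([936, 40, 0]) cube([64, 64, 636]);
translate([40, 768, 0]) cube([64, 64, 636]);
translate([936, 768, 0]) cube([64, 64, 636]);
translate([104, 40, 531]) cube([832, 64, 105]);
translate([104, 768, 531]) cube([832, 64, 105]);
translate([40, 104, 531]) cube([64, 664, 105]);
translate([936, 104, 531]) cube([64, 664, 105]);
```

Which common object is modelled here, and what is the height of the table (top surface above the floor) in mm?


A table. The table height is 680 mm.

A 1040×872×44 slab sits at z = 636 on four 64 mm square posts — a table. The top surface is at 636 + 44 = 680 mm.


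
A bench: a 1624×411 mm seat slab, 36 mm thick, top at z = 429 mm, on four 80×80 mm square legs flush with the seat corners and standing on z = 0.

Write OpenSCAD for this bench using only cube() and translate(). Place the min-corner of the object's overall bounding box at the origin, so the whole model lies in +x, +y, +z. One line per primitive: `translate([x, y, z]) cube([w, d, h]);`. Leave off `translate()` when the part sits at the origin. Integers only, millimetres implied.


translate([0, 0, 393]) cube([1624, 411, 36]);
cube([80, 80, 393]);
translate([0, 331, 0]) cube([80, 80, 393]);
translate([1544, 0, 0]) cube([80, 80, 393]);
translate([1544, 331, 0]) cube([80, 80, 393]);


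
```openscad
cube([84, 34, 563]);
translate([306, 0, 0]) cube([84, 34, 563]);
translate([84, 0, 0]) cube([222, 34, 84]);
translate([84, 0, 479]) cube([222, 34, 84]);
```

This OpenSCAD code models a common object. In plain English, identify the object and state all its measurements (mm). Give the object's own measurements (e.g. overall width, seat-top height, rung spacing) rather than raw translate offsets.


A rectangular picture frame lying in the x–z plane (depth along y). The opening is 222 mm wide (x) by 395 mm tall (z), surrounded by a border 84 mm wide on all four sides. The frame is 34 mm deep and is made of two full-height vertical stiles with two horizontal rails fitted between them.


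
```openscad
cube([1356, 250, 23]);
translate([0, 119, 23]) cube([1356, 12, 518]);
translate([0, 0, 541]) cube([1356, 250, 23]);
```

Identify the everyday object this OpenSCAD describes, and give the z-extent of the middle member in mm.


An I-beam. The web height is 518 mm.

Two wide flanges with a thin centred web — an I-beam. Overall 564 mm minus two 23 mm flanges gives a web of 564 − 2·23 = 518 mm.


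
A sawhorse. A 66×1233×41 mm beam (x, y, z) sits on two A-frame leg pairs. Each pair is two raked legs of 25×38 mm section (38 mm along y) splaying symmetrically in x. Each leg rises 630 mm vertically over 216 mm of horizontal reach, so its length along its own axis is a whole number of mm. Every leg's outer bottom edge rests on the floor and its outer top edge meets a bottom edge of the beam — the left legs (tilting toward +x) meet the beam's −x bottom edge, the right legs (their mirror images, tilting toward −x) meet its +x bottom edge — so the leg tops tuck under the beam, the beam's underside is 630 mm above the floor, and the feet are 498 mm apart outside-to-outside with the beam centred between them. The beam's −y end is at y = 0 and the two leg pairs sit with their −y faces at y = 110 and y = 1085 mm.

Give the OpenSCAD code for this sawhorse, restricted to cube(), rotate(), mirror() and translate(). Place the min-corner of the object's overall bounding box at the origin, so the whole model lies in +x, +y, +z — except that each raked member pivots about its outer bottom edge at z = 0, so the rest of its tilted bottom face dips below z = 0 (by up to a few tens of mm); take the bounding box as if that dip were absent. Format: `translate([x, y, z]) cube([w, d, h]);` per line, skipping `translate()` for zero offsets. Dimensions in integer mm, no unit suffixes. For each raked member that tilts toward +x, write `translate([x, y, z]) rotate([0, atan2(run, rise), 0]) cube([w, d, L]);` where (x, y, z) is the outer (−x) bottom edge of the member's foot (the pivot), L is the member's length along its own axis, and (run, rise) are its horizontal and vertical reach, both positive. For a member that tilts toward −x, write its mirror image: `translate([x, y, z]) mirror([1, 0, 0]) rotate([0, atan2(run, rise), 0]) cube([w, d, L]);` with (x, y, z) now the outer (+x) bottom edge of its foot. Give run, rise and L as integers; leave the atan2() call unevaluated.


translate([216, 0, 630]) cube([66, 1233, 41]);
translate([0, 110, 0]) rotate([0, atan2(216, 630), 0]) cube([25, 38, 666]);
translate([498, 110, 0]) mirror([1, 0, 0]) rotate([0, atan2(216, 630), 0]) cube([25, 38, 666]);
translate([0, 1085, 0]) rotate([0, atan2(216, 630), 0]) cube([25, 38, 666]);
translate([498, 1085, 0]) mirror([1, 0, 0]) rotate([0, atan2(216, 630), 0]) cube([25, 38, 666]);


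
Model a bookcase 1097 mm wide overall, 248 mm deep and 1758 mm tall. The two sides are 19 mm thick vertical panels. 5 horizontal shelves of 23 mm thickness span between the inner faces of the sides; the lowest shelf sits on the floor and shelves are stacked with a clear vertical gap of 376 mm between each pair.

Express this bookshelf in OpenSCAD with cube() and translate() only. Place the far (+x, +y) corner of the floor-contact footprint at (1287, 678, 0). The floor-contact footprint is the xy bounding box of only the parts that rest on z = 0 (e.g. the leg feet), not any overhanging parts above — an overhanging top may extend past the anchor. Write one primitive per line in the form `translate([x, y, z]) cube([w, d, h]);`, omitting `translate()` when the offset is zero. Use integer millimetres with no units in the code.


translate([190, 430, 0]) cube([19, 248, 1758]);
translate([1268, 430, 0]) cube([19, 248, 1758]);
translate([209, 430, 0]) cube([1059, 248, 23]);
translate([209, 430, 399]) cube([1059, 248, 23]);
translate([209, 430, 798]) cube([1059, 248, 23]);
translate([209, 430, 1197]) cube([1059, 248, 23]);
translate([209, 430, 1596]) cube([1059, 248, 23]);


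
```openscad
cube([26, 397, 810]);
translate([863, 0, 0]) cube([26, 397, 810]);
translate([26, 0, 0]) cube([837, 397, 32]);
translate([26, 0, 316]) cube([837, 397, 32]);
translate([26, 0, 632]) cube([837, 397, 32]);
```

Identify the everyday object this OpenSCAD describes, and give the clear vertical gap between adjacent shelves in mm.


A bookshelf. The clear shelf gap is 284 mm.

Two tall side panels with 3 horizontal boards between them — a bookshelf. The first two shelf undersides are at z = 0 and z = 316; with shelf thickness 32, the clear gap is 316 − 0 − 32 = 284 mm.


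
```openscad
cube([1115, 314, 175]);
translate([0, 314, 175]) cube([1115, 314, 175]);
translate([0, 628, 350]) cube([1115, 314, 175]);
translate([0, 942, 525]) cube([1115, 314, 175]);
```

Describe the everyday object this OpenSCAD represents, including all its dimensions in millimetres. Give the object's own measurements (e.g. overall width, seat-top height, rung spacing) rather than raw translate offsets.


A straight staircase of 4 solid steps. Each step is 1115 mm wide (x), 314 mm deep (y, the going) and 175 mm tall (the rise). The first step rests on the floor; each subsequent step sits one going further in +y and one rise higher in +z, directly behind and above the previous step with no overlap.


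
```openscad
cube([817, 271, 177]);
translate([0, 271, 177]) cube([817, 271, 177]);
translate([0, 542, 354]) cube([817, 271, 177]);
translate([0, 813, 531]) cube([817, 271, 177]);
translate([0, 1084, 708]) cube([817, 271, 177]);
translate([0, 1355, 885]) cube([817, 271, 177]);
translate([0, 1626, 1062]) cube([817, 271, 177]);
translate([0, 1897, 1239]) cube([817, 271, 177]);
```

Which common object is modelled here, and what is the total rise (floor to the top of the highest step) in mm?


A staircase. The total rise is 1416 mm.

8 identical blocks, each offset up and back from the previous — a staircase. Each step is 177 mm tall and there are 8 of them, so the total rise is 8 × 177 = 1416 mm.


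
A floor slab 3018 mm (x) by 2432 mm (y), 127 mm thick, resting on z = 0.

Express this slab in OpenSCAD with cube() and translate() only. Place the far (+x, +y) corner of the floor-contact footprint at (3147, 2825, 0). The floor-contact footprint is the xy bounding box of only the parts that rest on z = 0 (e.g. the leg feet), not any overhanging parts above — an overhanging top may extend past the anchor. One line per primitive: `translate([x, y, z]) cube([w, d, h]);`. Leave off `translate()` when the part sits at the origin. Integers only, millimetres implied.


translate([129, 393, 0]) cube([3018, 2432, 127]);


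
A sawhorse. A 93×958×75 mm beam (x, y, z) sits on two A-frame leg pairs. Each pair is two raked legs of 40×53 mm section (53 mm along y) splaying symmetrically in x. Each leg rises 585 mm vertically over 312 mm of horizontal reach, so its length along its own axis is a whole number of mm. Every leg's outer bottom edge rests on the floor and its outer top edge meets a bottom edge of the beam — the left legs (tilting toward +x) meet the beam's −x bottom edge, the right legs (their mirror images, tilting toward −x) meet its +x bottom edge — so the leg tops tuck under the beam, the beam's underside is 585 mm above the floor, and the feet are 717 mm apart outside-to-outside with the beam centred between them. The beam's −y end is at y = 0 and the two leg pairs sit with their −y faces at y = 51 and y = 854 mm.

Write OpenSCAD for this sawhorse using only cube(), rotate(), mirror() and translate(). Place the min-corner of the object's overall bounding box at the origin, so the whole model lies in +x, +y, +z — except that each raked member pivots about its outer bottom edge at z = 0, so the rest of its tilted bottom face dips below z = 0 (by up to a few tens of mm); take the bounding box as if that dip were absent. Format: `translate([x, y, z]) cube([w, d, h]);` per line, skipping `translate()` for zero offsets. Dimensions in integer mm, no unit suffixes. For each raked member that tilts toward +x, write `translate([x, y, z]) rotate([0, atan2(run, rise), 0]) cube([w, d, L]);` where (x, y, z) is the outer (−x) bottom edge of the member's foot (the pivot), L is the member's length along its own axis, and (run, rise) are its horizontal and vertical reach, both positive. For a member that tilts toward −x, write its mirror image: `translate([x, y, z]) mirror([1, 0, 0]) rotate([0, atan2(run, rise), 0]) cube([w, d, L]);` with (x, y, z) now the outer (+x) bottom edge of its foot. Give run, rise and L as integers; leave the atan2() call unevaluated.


translate([312, 0, 585]) cube([93, 958, 75]);
translate([0, 51, 0]) rotate([0, atan2(312, 585), 0]) cube([40, 53, 663]);
translate([717, 51, 0]) mirror([1, 0, 0]) rotate([0, atan2(312, 585), 0]) cube([40, 53, 663]);
translate([0, 854, 0]) rotate([0, atan2(312, 585), 0]) cube([40, 53, 663]);
translate([717, 854, 0]) mirror([1, 0, 0]) rotate([0, atan2(312, 585), 0]) cube([40, 53, 663]);


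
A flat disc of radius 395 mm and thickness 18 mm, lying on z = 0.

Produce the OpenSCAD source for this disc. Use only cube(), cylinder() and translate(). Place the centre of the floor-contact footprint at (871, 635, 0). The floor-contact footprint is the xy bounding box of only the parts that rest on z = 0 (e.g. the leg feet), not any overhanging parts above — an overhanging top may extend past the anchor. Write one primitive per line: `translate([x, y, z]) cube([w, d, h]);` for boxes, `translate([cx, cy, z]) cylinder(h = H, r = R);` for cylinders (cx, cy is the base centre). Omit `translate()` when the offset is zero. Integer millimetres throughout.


translate([871, 635, 0]) cylinder(h = 18, r = 395);


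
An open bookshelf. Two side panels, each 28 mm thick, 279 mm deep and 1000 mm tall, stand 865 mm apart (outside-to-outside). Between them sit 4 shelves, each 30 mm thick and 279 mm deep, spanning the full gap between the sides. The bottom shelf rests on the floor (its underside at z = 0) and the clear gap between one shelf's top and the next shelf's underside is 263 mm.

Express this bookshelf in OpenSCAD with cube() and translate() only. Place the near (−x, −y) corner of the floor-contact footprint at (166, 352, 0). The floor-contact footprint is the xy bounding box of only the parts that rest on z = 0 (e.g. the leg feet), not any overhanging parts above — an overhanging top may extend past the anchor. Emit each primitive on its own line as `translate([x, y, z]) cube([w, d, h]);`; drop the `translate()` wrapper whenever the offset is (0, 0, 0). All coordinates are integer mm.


translate([166, 352, 0]) cube([28, 279, 1000]);
translate([1003, 352, 0]) cube([28, 279, 1000]);
translate([194, 352, 0]) cube([809, 279, 30]);
translate([194, 352, 293]) cube([809, 279, 30]);
translate([194, 352, 586]) cube([809, 279, 30]);
translate([194, 352, 879]) cube([809, 279, 30]);


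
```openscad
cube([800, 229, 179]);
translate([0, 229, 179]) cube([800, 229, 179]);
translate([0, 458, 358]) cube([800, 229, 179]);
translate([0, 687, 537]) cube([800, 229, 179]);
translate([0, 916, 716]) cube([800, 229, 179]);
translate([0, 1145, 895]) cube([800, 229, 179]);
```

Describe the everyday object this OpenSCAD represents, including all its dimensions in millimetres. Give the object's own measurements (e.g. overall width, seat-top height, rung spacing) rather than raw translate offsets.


A straight staircase of 6 solid steps. Each step is 800 mm wide (x), 229 mm deep (y, the going) and 179 mm tall (the rise). The first step rests on the floor; each subsequent step sits one going further in +y and one rise higher in +z, directly behind and above the previous step with no overlap.


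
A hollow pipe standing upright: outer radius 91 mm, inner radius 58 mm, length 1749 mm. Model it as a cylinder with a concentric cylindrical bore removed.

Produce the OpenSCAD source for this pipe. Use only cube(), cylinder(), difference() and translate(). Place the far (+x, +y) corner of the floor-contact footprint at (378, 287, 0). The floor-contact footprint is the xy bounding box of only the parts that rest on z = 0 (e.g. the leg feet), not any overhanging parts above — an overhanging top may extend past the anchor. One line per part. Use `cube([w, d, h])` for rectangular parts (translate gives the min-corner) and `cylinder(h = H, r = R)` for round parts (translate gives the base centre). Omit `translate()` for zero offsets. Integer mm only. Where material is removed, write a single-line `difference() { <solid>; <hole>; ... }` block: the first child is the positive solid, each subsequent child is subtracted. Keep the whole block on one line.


difference() { translate([287, 196, 0]) cylinder(h = 1749, r = 91); translate([287, 196, 0]) cylinder(h = 1749, r = 58); }


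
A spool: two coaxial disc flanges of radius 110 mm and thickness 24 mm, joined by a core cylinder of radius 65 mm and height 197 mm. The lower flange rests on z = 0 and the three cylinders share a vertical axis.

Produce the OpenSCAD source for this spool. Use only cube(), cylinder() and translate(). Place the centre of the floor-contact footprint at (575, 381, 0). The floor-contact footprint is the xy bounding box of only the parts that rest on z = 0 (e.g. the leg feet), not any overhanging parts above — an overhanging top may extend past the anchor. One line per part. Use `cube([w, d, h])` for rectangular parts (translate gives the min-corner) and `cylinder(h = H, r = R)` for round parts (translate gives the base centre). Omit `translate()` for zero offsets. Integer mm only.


translate([575, 381, 0]) cylinder(h = 24, r = 110);
translate([575, 381, 24]) cylinder(h = 197, r = 65);
translate([575, 381, 221]) cylinder(h = 24, r = 110);


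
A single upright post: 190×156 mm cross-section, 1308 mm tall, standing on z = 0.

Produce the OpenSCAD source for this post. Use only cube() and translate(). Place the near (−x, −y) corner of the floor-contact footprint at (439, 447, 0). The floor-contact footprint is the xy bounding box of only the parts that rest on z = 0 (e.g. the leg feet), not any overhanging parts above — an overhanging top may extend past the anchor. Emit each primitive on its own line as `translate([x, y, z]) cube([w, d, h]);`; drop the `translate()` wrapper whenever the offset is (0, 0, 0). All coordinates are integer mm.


translate([439, 447, 0]) cube([190, 156, 1308]);


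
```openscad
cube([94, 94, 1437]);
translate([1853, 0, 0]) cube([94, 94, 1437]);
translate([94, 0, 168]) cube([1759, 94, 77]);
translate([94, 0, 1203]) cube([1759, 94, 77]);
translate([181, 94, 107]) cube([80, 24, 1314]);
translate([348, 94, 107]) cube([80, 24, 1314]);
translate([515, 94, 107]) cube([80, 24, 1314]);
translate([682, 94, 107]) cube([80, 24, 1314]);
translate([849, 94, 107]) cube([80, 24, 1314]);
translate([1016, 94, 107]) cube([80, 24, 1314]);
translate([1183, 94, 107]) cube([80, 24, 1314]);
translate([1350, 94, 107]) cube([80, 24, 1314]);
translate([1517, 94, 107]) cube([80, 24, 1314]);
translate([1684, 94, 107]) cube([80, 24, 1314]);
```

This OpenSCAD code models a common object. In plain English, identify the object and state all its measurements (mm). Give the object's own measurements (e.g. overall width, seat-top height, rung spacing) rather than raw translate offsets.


A fence section. Two 94×94 mm posts, 1437 mm tall, stand on the floor with a clear span of 1759 mm between their inner faces. Two horizontal rails of 94×77 mm section span the gap between the posts with their undersides at z = 168 mm and z = 1203 mm, flush with the posts' −y face. 10 pickets, each 80 mm wide, 24 mm thick and 1314 mm tall, are fixed to the +y face of the rails with their bottoms at z = 107 mm, spaced across the span with a 87 mm gap after the −x post and between neighbouring pickets, with 89 mm left before the +x post.


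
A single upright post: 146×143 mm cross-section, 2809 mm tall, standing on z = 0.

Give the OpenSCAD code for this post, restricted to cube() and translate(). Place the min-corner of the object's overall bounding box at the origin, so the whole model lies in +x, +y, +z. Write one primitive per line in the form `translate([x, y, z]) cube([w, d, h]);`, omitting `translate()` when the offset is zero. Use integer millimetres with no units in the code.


cube([146, 143, 2809]);


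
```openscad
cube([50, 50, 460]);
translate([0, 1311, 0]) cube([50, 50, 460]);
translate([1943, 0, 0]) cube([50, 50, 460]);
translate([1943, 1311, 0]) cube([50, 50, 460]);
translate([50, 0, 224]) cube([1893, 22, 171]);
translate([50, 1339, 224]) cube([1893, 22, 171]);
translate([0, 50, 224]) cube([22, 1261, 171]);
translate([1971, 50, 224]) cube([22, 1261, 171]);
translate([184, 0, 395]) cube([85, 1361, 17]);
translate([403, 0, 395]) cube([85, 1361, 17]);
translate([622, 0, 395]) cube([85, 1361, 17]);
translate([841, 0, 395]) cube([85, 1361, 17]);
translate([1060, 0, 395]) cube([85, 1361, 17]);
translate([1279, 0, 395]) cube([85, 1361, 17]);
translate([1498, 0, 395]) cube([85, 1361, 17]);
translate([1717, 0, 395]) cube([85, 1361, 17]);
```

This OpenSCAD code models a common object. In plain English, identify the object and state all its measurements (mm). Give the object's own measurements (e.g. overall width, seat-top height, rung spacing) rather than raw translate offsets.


A bed frame 1993 mm long (x) by 1361 mm wide (y). Four 50×50 mm corner posts, 460 mm tall, at the corners of the footprint. Four rails of 22 mm thickness and 171 mm height run between adjacent posts with their undersides at z = 224 mm, their outer faces flush with the outside of the frame (the two x-running rails run between the posts' inner faces; the two y-running rails run between the posts' inner faces). 8 slats, each 85 mm wide (x) and 17 mm thick, lie across the top of the two x-running rails, running the full 1361 mm width of the frame in y; along x they sit between the end posts with a 134 mm gap after the −x posts and between neighbouring slats, leaving 141 mm before the +x posts.


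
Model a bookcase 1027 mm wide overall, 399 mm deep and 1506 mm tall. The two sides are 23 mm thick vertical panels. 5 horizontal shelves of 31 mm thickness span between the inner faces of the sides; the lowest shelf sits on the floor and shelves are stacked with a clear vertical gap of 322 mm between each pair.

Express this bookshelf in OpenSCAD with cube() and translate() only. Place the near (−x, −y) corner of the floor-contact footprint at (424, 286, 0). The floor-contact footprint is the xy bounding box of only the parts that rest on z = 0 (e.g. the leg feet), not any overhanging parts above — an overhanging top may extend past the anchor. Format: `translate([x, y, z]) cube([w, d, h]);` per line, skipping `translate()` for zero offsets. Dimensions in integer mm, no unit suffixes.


translate([424, 286, 0]) cube([23, 399, 1506]);
translate([1428, 286, 0]) cube([23, 399, 1506]);
translate([447, 286, 0]) cube([981, 399, 31]);
translate([447, 286, 353]) cube([981, 399, 31]);
translate([447, 286, 706]) cube([981, 399, 31]);
translate([447, 286, 1059]) cube([981, 399, 31]);
translate([447, 286, 1412]) cube([981, 399, 31]);


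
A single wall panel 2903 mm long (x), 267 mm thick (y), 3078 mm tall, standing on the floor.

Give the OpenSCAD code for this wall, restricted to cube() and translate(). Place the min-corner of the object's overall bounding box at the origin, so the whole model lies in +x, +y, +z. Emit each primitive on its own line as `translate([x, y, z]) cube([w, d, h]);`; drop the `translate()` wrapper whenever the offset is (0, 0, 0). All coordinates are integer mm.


cube([2903, 267, 3078]);


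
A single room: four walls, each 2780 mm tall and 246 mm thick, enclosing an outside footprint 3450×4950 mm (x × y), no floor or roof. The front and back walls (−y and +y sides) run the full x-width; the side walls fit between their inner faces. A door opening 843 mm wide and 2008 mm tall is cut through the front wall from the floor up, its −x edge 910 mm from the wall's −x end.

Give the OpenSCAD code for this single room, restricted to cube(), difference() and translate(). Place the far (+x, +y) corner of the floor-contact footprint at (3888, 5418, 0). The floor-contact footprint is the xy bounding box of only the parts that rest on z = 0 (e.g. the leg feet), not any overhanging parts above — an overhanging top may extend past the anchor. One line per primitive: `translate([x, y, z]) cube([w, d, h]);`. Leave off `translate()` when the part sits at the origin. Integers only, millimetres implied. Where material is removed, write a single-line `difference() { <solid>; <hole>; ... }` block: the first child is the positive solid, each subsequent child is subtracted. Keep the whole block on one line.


difference() { translate([438, 468, 0]) cube([3450, 246, 2780]); translate([1348, 468, 0]) cube([843, 246, 2008]); }
translate([438, 5172, 0]) cube([3450, 246, 2780]);
translate([438, 714, 0]) cube([246, 4458, 2780]);
translate([3642, 714, 0]) cube([246, 4458, 2780]);


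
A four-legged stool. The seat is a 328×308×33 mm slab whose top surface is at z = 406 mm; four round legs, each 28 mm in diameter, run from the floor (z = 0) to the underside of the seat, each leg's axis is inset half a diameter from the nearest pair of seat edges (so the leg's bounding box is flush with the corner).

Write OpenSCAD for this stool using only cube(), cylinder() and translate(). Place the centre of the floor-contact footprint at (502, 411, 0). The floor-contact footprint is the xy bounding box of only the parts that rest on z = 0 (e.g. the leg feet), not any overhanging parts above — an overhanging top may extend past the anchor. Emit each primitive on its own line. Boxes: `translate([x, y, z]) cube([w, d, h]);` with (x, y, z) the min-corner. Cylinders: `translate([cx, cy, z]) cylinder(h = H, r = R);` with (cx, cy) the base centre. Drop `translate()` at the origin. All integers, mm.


translate([338, 257, 373]) cube([328, 308, 33]);
translate([352, 271, 0]) cylinder(h = 373, r = 14);
translate([652, 271, 0]) cylinder(h = 373, r = 14);
translate([352, 551, 0]) cylinder(h = 373, r = 14);
translate([652, 551, 0]) cylinder(h = 373, r = 14);
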